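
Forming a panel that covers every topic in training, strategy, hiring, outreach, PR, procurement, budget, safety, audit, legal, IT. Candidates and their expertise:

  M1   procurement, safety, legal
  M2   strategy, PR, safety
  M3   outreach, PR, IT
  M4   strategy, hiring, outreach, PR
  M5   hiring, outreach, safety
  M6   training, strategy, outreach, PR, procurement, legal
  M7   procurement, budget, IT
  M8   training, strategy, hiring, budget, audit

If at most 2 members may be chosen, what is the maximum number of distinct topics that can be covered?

Choosing M6, M8 covers {training, strategy, hiring, outreach, PR, procurement, budget, audit, legal} — 9 topics.
No choice of 2 members does better; here safety, IT are left uncovered.

9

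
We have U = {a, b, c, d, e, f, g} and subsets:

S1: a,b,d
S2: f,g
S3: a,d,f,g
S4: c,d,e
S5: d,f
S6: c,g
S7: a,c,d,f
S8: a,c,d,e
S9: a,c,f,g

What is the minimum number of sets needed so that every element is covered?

3

S1, S2, S4 together cover {a, b, c, d, e, f, g} — every element.
No 2 of the 9 sets cover everything (all 36 pairs fall short), so 3 is minimum.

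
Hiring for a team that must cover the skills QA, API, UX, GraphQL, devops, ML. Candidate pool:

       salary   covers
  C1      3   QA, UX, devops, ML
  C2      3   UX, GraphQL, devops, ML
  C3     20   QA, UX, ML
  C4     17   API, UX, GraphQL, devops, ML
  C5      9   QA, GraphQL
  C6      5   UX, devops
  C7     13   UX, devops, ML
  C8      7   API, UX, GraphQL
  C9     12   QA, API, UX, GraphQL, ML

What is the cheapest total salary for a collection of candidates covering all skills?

C1, C8 cover every skill at salary 3 + 7 = 10.
Any cover uses at least 2 candidates; among all covering selections none totals below 10.
Greedy by coverage-per-salary would pick C1, C2, C8 for 13 — worse than the optimum 10.

10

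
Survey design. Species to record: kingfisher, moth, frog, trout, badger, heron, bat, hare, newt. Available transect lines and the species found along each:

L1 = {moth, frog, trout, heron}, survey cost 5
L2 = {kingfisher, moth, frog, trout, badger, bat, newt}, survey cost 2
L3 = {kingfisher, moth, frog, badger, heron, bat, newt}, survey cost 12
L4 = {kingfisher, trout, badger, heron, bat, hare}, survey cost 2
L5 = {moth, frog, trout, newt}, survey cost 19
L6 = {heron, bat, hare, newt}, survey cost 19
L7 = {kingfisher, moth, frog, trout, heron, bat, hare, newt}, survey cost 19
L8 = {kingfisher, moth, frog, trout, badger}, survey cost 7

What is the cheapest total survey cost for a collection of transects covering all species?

4

L2, L4 cover every species at survey cost 2 + 2 = 4.
Any cover uses at least 2 transects; among all covering selections none totals below 4.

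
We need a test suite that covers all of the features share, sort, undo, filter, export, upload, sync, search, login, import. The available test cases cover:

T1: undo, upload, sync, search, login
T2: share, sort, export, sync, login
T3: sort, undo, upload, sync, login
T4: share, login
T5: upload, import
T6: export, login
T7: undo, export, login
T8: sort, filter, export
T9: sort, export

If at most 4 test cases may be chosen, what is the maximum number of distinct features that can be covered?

Choosing T1, T2, T5, T8 covers {share, sort, undo, filter, export, upload, sync, search, login, import} — 10 features.
That is all 10 features.

10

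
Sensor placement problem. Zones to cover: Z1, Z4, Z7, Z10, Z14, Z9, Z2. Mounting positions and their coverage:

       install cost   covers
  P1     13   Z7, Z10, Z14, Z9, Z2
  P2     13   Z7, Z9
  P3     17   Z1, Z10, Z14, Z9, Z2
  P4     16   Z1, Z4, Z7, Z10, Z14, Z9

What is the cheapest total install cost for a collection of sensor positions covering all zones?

P1, P4 cover every zone at install cost 13 + 16 = 29.
Any cover uses at least 2 sensor positions; among all covering selections none totals below 29.

29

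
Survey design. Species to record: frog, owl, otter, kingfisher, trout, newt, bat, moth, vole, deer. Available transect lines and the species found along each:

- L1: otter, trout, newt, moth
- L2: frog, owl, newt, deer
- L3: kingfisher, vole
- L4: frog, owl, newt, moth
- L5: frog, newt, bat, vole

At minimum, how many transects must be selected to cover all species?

4

L1, L2, L3, L5 together cover {frog, owl, otter, kingfisher, trout, newt, bat, moth, vole, deer} — every species.
No 3 of the 5 transects cover everything (all 10 triples fall short), so 4 is minimum.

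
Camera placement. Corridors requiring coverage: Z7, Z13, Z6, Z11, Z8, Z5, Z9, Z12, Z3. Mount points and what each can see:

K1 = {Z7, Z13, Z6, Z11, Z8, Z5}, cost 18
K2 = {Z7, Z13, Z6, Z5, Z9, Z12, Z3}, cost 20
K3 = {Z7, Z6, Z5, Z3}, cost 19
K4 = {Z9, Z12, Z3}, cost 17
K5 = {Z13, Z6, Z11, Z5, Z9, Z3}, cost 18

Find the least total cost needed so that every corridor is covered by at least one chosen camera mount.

35

K1, K4 cover every corridor at cost 18 + 17 = 35.
Any cover uses at least 2 camera mounts; among all covering selections none totals below 35.
Greedy by coverage-per-cost would pick K2, K1 for 38 — worse than the optimum 35.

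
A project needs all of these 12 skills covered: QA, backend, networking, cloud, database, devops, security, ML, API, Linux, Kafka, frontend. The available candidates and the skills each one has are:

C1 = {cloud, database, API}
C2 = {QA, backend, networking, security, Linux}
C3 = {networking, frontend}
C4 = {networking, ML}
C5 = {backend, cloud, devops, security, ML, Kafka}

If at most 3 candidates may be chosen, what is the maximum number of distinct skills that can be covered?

11

Choosing C1, C2, C5 covers {QA, backend, networking, cloud, database, devops, security, ML, API, Linux, Kafka} — 11 skills.
No choice of 3 candidates does better; here frontend is left uncovered.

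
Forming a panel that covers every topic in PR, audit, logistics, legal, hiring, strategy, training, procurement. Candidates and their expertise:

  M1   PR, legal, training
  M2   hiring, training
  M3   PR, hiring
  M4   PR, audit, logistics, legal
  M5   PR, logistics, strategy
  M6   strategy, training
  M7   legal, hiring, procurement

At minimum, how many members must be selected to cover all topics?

M4, M6, M7 together cover {PR, audit, logistics, legal, hiring, strategy, training, procurement} — every topic.
No 2 of the 7 members cover everything (all 21 pairs fall short), so 3 is minimum.
Greedy (largest uncovered first) would take M4, M2, M5, M7 — 4 members — but 3 suffice.

3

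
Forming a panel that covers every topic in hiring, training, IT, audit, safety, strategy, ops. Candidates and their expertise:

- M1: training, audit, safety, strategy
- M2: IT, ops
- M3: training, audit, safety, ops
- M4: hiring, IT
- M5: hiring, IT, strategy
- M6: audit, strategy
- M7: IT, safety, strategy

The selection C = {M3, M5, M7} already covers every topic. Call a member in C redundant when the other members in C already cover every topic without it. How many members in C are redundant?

1

Drop M3: training, audit, ops uncovered — not redundant.
Drop M5: hiring uncovered — not redundant.
Drop M7: the rest still cover every topic — redundant.
1 redundant: M7.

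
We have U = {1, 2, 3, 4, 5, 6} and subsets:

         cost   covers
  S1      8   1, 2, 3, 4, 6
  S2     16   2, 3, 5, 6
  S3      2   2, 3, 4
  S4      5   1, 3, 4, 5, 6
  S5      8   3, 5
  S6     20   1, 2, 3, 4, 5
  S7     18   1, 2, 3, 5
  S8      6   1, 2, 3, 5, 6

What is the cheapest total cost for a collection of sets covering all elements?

7

S3, S4 cover every element at cost 2 + 5 = 7.
Any cover uses at least 2 sets; among all covering selections none totals below 7.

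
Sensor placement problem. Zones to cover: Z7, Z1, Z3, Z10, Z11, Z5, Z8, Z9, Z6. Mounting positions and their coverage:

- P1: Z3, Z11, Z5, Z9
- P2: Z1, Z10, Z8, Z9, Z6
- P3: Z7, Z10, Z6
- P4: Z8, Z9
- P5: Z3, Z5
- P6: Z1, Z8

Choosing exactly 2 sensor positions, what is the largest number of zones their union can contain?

Choosing P1, P2 covers {Z1, Z3, Z10, Z11, Z5, Z8, Z9, Z6} — 8 zones.
No choice of 2 sensor positions does better; here Z7 is left uncovered.

8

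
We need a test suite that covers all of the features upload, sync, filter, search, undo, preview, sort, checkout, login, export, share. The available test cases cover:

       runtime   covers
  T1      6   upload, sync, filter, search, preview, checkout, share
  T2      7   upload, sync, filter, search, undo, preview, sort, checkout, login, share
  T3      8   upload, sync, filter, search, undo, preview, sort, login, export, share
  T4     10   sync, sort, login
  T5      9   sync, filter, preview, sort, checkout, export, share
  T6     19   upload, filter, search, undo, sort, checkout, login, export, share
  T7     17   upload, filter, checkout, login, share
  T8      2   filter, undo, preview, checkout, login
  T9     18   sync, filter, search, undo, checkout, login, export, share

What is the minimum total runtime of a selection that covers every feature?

T3, T8 cover every feature at runtime 8 + 2 = 10.
Any cover uses at least 2 test cases; among all covering selections none totals below 10.

10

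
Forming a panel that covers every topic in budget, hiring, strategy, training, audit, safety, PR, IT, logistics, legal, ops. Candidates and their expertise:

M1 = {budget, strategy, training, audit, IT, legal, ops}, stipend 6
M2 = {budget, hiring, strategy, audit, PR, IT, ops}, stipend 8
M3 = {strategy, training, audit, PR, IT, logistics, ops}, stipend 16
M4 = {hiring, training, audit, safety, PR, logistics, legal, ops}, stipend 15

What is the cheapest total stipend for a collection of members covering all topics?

M1, M4 cover every topic at stipend 6 + 15 = 21.
Any cover uses at least 2 members; among all covering selections none totals below 21.

21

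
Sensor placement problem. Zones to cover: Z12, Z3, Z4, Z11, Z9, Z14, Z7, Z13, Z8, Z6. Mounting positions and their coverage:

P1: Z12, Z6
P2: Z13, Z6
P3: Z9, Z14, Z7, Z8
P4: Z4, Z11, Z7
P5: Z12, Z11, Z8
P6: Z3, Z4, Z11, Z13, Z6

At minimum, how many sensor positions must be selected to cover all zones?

P1, P3, P6 together cover {Z12, Z3, Z4, Z11, Z9, Z14, Z7, Z13, Z8, Z6} — every zone.
No 2 of the 6 sensor positions cover everything (all 15 pairs fall short), so 3 is minimum.

3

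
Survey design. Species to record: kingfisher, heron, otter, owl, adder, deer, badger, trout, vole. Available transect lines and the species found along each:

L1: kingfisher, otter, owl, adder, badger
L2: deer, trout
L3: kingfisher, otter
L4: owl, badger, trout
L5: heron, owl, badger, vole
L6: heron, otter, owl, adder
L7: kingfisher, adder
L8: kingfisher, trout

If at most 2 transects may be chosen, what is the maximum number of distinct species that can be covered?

7

Choosing L1, L2 covers {kingfisher, otter, owl, adder, deer, badger, trout} — 7 species.
No choice of 2 transects does better; here heron, vole are left uncovered.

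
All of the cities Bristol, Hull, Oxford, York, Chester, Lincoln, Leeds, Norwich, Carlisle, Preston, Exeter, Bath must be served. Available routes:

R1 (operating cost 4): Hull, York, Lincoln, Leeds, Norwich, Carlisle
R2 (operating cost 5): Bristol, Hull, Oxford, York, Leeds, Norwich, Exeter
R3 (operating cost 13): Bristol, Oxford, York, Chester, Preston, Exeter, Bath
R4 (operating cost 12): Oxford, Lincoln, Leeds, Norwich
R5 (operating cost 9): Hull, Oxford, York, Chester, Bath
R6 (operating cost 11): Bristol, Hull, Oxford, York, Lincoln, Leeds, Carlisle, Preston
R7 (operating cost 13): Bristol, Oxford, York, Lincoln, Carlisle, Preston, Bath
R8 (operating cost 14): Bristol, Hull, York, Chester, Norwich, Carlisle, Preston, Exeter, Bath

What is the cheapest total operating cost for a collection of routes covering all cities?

R1, R3 cover every city at operating cost 4 + 13 = 17.
Any cover uses at least 2 routes; among all covering selections none totals below 17.

17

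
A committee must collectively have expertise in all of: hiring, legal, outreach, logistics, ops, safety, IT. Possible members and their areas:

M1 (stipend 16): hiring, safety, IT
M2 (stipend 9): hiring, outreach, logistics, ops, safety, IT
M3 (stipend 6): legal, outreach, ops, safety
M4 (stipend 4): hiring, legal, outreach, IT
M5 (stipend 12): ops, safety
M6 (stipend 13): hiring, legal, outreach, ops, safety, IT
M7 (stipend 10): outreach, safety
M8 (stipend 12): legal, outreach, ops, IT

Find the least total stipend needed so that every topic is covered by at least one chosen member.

M2, M4 cover every topic at stipend 9 + 4 = 13.
Any cover uses at least 2 members; among all covering selections none totals below 13.

13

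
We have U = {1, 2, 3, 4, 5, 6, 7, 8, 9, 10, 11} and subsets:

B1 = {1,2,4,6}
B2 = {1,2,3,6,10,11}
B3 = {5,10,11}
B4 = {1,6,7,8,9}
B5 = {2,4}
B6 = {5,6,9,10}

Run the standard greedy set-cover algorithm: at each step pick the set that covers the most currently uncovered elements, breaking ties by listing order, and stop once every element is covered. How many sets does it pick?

Pick 1: B2 covers 6 new elements (1, 2, 3, 6, 10, 11).
Pick 2: B4 covers 3 new elements (7, 8, 9).
Pick 3: B1 covers 1 new elements (4).
Pick 4: B3 covers 1 new elements (5).
Greedy uses 4 sets.

4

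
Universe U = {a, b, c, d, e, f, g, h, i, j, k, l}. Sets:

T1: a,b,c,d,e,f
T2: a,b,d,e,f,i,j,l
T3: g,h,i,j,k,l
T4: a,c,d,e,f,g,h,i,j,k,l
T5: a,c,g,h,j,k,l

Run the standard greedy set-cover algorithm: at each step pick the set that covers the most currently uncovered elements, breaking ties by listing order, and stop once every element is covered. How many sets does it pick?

Pick 1: T4 covers 11 new elements (a, c, d, e, f, g, h, i, j, k, l).
Pick 2: T1 covers 1 new elements (b).
Greedy uses 2 sets.

2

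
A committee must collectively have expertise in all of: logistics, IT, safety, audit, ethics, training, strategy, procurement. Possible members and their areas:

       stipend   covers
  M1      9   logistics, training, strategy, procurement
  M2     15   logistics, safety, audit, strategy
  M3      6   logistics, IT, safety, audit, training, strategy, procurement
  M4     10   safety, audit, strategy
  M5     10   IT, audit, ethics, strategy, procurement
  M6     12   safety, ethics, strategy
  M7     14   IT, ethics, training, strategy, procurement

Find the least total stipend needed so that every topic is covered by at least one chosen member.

M3, M5 cover every topic at stipend 6 + 10 = 16.
Any cover uses at least 2 members; among all covering selections none totals below 16.

16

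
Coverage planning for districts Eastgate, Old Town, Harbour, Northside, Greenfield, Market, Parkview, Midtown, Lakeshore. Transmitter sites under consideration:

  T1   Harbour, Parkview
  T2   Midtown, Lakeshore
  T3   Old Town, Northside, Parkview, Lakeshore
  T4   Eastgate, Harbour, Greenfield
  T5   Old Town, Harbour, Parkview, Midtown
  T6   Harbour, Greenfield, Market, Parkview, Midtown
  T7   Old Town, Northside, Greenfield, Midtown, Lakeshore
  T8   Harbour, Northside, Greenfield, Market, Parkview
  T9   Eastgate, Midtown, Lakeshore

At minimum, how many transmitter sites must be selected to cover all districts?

3

T3, T4, T6 together cover {Eastgate, Old Town, Harbour, Northside, Greenfield, Market, Parkview, Midtown, Lakeshore} — every district.
No 2 of the 9 transmitter sites cover everything (all 36 pairs fall short), so 3 is minimum.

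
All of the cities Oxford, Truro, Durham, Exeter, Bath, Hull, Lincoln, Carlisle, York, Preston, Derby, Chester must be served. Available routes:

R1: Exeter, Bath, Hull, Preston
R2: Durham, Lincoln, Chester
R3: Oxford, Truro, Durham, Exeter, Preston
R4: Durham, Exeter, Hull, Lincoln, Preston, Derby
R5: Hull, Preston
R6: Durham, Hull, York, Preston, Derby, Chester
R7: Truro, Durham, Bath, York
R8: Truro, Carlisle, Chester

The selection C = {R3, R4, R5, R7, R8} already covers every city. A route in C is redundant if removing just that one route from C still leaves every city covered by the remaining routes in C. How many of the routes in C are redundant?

1

Drop R3: Oxford uncovered — not redundant.
Drop R4: Lincoln, Derby uncovered — not redundant.
Drop R5: the rest still cover every city — redundant.
Drop R7: Bath, York uncovered — not redundant.
Drop R8: Carlisle, Chester uncovered — not redundant.
1 redundant: R5.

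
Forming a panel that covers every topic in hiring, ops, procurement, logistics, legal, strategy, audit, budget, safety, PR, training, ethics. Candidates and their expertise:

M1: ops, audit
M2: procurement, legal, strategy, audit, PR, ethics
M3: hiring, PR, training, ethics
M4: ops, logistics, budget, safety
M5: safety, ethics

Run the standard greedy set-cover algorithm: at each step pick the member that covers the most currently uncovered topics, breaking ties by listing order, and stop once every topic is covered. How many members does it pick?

3

Pick 1: M2 covers 6 new topics (procurement, legal, strategy, audit, PR, ethics).
Pick 2: M4 covers 4 new topics (ops, logistics, budget, safety).
Pick 3: M3 covers 2 new topics (hiring, training).
Greedy uses 3 members.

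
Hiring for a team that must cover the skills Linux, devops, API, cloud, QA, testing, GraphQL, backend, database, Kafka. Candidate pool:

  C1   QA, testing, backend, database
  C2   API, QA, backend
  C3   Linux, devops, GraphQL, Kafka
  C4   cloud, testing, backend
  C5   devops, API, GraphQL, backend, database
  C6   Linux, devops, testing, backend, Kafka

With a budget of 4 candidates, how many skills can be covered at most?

10

Choosing C1, C2, C3, C4 covers {Linux, devops, API, cloud, QA, testing, GraphQL, backend, database, Kafka} — 10 skills.
That is all 10 skills.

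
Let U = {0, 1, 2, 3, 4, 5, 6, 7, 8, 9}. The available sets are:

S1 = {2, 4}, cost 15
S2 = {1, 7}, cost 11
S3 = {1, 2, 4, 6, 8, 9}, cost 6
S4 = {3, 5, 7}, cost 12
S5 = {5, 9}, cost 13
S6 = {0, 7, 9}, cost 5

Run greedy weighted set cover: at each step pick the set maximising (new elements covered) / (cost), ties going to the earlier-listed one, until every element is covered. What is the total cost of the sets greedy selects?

23

Pick 1: S3 adds 6 new (1, 2, 4, 6, 8, 9) at cost 6 (ratio 6/6).
Pick 2: S6 adds 2 new (0, 7) at cost 5 (ratio 2/5).
Pick 3: S4 adds 2 new (3, 5) at cost 12 (ratio 2/12).
Greedy total cost: 6 + 5 + 12 = 23.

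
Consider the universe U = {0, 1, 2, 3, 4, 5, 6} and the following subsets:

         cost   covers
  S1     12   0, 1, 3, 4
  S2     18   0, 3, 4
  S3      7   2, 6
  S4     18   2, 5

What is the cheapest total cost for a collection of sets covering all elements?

37

S1, S3, S4 cover every element at cost 12 + 7 + 18 = 37.
Any cover uses at least 3 sets; among all covering selections none totals below 37.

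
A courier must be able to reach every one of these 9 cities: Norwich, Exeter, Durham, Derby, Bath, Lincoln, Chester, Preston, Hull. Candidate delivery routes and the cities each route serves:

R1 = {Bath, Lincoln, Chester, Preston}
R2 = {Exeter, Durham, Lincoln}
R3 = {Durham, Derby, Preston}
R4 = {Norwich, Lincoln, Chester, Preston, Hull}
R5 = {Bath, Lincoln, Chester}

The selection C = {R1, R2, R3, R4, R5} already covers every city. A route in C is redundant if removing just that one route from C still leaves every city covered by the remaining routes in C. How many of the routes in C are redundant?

2

Drop R1: the rest still cover every city — redundant.
Drop R2: Exeter uncovered — not redundant.
Drop R3: Derby uncovered — not redundant.
Drop R4: Norwich, Hull uncovered — not redundant.
Drop R5: the rest still cover every city — redundant.
2 redundant: R1, R5.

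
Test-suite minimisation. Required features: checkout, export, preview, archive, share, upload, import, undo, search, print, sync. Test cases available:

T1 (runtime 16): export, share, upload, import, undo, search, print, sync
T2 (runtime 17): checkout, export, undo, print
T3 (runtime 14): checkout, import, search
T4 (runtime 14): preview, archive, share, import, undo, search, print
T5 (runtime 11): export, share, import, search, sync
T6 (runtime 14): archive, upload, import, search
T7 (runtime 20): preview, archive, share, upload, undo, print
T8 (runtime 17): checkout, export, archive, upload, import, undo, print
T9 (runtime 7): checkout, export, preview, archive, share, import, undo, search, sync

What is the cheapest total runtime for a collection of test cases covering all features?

T1, T9 cover every feature at runtime 16 + 7 = 23.
Any cover uses at least 2 test cases; among all covering selections none totals below 23.

23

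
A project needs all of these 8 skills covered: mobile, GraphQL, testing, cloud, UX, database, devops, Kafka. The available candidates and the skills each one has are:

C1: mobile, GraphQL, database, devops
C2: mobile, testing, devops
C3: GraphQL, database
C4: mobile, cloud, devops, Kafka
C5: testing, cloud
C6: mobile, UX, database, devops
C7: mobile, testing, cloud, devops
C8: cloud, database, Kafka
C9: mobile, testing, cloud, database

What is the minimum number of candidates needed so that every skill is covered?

C1, C2, C4, C6 together cover {mobile, GraphQL, testing, cloud, UX, database, devops, Kafka} — every skill.
No 3 of the 9 candidates cover everything (all 84 triples fall short), so 4 is minimum.

4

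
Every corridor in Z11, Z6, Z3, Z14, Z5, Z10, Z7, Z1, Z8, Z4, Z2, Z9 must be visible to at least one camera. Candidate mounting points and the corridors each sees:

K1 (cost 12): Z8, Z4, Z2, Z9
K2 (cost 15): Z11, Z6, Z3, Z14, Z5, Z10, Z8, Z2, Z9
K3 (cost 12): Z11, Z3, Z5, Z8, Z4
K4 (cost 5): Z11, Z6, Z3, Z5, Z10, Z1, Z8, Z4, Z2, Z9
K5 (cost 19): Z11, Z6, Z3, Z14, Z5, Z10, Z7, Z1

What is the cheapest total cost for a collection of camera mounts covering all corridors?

24

K4, K5 cover every corridor at cost 5 + 19 = 24.
Any cover uses at least 2 camera mounts; among all covering selections none totals below 24.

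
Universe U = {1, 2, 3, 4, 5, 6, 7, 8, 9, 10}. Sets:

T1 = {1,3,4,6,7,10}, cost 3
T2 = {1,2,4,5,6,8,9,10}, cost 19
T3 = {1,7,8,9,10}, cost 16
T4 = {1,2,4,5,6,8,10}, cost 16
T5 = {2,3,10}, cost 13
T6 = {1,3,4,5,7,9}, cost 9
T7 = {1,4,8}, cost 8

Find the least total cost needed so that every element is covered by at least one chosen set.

22

T1, T2 cover every element at cost 3 + 19 = 22.
Any cover uses at least 2 sets; among all covering selections none totals below 22.
Greedy by coverage-per-cost would pick T1, T6, T4 for 28 — worse than the optimum 22.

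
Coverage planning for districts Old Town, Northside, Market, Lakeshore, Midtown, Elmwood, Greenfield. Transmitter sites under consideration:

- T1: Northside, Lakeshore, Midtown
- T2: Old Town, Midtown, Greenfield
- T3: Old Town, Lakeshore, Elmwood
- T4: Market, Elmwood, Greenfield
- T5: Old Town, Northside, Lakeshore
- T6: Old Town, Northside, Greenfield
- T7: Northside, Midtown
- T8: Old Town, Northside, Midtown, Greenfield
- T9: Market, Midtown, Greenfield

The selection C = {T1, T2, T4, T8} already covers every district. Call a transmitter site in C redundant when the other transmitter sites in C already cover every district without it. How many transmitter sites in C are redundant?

2

Drop T1: Lakeshore uncovered — not redundant.
Drop T2: the rest still cover every district — redundant.
Drop T4: Market, Elmwood uncovered — not redundant.
Drop T8: the rest still cover every district — redundant.
2 redundant: T2, T8.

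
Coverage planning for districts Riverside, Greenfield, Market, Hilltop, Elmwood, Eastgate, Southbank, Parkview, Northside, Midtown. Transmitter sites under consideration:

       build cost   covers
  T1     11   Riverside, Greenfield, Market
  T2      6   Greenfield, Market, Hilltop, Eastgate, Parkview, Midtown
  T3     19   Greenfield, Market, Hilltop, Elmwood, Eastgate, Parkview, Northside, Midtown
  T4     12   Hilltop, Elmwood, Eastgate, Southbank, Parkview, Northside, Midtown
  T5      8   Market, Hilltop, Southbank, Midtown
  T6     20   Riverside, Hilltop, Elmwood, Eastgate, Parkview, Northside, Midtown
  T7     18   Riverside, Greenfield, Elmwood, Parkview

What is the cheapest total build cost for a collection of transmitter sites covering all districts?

T1, T4 cover every district at build cost 11 + 12 = 23.
Any cover uses at least 2 transmitter sites; among all covering selections none totals below 23.
Greedy by coverage-per-build cost would pick T2, T4, T1 for 29 — worse than the optimum 23.

23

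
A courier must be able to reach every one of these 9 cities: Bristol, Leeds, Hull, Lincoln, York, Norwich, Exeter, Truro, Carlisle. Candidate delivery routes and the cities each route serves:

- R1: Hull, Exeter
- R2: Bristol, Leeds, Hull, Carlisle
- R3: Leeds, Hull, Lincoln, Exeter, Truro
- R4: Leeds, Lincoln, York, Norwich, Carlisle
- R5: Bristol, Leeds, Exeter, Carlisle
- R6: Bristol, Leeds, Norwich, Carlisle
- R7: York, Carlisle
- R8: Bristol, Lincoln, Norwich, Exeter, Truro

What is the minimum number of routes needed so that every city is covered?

R1, R4, R8 together cover {Bristol, Leeds, Hull, Lincoln, York, Norwich, Exeter, Truro, Carlisle} — every city.
No 2 of the 8 routes cover everything (all 28 pairs fall short), so 3 is minimum.

3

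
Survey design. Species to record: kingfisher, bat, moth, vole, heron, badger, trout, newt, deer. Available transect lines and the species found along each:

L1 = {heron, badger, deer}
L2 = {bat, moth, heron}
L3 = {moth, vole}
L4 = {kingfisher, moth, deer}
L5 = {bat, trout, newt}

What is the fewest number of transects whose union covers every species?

4

L1, L3, L4, L5 together cover {kingfisher, bat, moth, vole, heron, badger, trout, newt, deer} — every species.
No 3 of the 5 transects cover everything (all 10 triples fall short), so 4 is minimum.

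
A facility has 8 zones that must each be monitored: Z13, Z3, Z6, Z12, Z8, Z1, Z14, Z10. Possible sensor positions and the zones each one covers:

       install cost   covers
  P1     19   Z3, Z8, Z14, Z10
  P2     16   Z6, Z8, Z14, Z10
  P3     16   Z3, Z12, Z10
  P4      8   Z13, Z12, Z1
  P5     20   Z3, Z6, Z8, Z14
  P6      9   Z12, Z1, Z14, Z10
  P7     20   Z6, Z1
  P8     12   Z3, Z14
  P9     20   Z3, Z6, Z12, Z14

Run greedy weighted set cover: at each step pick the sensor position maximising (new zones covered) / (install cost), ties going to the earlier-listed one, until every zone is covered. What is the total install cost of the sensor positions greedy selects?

37

Pick 1: P6 adds 4 new (Z12, Z1, Z14, Z10) at install cost 9 (ratio 4/9).
Pick 2: P5 adds 3 new (Z3, Z6, Z8) at install cost 20 (ratio 3/20).
Pick 3: P4 adds 1 new (Z13) at install cost 8 (ratio 1/8).
Greedy total install cost: 9 + 20 + 8 = 37. (The true optimum is 36, so greedy overshoots here.)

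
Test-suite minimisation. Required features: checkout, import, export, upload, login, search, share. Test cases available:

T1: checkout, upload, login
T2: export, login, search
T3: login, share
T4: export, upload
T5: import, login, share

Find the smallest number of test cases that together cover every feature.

T1, T2, T5 together cover {checkout, import, export, upload, login, search, share} — every feature.
No 2 of the 5 test cases cover everything (all 10 pairs fall short), so 3 is minimum.

3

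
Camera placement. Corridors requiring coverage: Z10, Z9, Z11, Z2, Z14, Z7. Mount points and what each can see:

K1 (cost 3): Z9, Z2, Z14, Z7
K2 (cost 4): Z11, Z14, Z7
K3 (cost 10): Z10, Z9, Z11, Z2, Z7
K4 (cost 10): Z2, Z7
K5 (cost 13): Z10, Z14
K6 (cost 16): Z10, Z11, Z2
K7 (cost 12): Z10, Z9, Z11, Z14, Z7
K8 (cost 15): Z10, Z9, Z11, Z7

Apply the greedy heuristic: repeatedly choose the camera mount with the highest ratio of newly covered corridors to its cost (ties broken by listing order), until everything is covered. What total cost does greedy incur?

17

Pick 1: K1 adds 4 new (Z9, Z2, Z14, Z7) at cost 3 (ratio 4/3).
Pick 2: K2 adds 1 new (Z11) at cost 4 (ratio 1/4).
Pick 3: K3 adds 1 new (Z10) at cost 10 (ratio 1/10).
Greedy total cost: 3 + 4 + 10 = 17. (The true optimum is 13, so greedy overshoots here.)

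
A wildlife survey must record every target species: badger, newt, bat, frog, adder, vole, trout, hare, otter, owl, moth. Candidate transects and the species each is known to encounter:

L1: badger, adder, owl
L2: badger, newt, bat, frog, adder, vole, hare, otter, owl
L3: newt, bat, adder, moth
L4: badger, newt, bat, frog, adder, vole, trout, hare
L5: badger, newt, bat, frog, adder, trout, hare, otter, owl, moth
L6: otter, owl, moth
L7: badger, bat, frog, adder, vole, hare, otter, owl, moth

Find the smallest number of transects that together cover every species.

L2, L5 together cover {badger, newt, bat, frog, adder, vole, trout, hare, otter, owl, moth} — every species.
No single transect contains all 11 species, so 2 is optimal.

2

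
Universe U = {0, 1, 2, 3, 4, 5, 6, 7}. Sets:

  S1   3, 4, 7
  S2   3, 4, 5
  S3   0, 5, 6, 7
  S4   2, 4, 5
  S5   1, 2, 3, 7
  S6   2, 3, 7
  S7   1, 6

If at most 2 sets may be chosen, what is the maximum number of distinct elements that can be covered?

7

Choosing S3, S5 covers {0, 1, 2, 3, 5, 6, 7} — 7 elements.
No choice of 2 sets does better; here 4 is left uncovered.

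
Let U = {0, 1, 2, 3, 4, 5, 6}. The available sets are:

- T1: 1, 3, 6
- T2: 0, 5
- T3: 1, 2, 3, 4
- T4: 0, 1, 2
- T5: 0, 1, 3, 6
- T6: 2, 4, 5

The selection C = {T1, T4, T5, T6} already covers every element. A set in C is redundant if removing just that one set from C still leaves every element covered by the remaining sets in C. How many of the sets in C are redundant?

3

Drop T1: the rest still cover every element — redundant.
Drop T4: the rest still cover every element — redundant.
Drop T5: the rest still cover every element — redundant.
Drop T6: 4, 5 uncovered — not redundant.
3 redundant: T1, T4, T5.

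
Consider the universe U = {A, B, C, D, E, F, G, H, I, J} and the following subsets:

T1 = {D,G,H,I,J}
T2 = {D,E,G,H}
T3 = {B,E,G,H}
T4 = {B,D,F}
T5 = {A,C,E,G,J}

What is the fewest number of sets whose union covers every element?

T1, T4, T5 together cover {A, B, C, D, E, F, G, H, I, J} — every element.
No 2 of the 5 sets cover everything (all 10 pairs fall short), so 3 is minimum.

3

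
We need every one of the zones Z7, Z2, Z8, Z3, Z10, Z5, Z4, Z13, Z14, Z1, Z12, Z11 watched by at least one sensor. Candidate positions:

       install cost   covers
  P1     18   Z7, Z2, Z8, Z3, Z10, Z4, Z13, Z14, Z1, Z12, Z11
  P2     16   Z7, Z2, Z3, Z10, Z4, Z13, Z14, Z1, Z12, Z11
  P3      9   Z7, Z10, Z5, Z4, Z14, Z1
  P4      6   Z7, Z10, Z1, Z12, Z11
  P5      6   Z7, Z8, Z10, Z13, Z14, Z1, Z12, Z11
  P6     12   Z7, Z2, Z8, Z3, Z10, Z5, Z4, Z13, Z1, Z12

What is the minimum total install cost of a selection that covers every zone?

18

P5, P6 cover every zone at install cost 6 + 12 = 18.
Any cover uses at least 2 sensor positions; among all covering selections none totals below 18.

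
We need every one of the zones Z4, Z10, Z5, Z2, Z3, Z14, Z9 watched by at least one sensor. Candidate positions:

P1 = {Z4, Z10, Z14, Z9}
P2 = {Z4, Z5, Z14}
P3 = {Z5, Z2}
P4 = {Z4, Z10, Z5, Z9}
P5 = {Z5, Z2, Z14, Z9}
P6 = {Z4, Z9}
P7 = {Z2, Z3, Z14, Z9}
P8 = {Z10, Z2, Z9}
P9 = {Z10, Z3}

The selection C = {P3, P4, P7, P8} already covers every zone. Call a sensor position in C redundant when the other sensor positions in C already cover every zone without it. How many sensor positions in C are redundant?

Drop P3: the rest still cover every zone — redundant.
Drop P4: Z4 uncovered — not redundant.
Drop P7: Z3, Z14 uncovered — not redundant.
Drop P8: the rest still cover every zone — redundant.
2 redundant: P3, P8.

2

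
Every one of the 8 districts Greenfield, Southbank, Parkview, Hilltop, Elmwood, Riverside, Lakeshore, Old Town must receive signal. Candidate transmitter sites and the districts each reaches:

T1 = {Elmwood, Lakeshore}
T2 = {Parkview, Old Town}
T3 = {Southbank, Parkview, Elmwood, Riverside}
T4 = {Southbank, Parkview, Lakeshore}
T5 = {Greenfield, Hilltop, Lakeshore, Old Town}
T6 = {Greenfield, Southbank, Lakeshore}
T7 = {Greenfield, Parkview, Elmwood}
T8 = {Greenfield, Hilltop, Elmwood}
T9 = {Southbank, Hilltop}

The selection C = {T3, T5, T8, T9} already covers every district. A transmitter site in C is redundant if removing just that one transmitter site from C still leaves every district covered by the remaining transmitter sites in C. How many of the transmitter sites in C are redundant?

2

Drop T3: Parkview, Riverside uncovered — not redundant.
Drop T5: Lakeshore, Old Town uncovered — not redundant.
Drop T8: the rest still cover every district — redundant.
Drop T9: the rest still cover every district — redundant.
2 redundant: T8, T9.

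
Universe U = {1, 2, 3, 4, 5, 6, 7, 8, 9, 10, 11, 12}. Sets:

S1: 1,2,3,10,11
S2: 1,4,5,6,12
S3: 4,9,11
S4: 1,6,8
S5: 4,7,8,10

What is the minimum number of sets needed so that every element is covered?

4

S1, S2, S3, S5 together cover {1, 2, 3, 4, 5, 6, 7, 8, 9, 10, 11, 12} — every element.
No 3 of the 5 sets cover everything (all 10 triples fall short), so 4 is minimum.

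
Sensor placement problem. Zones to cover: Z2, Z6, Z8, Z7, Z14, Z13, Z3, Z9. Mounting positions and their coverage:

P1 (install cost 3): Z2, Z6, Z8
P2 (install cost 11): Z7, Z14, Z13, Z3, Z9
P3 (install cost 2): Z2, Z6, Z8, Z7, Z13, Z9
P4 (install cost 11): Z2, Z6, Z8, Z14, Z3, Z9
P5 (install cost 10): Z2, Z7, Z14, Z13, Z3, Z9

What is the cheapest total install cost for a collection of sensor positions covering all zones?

P3, P5 cover every zone at install cost 2 + 10 = 12.
Any cover uses at least 2 sensor positions; among all covering selections none totals below 12.

12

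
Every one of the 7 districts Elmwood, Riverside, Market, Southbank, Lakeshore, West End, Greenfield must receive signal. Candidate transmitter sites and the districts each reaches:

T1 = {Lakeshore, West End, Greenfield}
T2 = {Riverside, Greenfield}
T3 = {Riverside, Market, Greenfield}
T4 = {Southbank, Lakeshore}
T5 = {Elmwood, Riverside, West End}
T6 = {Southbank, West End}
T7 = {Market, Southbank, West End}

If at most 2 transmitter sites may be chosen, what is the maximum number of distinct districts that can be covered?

Choosing T1, T3 covers {Riverside, Market, Lakeshore, West End, Greenfield} — 5 districts.
No choice of 2 transmitter sites does better; here Elmwood, Southbank are left uncovered.

5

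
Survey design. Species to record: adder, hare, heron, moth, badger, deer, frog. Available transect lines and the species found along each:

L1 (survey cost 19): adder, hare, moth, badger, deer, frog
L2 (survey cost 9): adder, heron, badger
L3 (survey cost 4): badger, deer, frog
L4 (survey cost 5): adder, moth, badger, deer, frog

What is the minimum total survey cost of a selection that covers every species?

28

L1, L2 cover every species at survey cost 19 + 9 = 28.
Any cover uses at least 2 transects; among all covering selections none totals below 28.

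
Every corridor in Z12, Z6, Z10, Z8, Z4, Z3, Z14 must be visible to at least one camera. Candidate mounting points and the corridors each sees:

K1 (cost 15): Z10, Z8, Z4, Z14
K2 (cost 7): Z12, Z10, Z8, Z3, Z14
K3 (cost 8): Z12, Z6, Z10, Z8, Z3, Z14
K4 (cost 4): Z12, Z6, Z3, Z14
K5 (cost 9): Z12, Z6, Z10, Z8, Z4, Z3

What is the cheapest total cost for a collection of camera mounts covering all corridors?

13

K4, K5 cover every corridor at cost 4 + 9 = 13.
Any cover uses at least 2 camera mounts; among all covering selections none totals below 13.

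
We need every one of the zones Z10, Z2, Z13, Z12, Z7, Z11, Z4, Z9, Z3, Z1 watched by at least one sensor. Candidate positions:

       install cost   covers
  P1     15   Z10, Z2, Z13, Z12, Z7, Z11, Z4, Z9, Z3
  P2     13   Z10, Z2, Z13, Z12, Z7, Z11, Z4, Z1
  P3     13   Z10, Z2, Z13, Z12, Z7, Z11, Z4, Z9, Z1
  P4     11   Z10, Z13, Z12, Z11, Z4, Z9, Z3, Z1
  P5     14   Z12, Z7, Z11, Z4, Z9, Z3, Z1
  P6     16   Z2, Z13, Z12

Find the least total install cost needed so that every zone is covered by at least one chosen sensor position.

24

P2, P4 cover every zone at install cost 13 + 11 = 24.
Any cover uses at least 2 sensor positions; among all covering selections none totals below 24.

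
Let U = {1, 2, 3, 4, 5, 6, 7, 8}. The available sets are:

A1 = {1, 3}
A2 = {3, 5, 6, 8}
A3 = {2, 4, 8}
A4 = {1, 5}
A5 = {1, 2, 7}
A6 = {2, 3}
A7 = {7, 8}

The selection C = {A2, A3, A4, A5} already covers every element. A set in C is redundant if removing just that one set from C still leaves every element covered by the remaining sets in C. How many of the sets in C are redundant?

1

Drop A2: 3, 6 uncovered — not redundant.
Drop A3: 4 uncovered — not redundant.
Drop A4: the rest still cover every element — redundant.
Drop A5: 7 uncovered — not redundant.
1 redundant: A4.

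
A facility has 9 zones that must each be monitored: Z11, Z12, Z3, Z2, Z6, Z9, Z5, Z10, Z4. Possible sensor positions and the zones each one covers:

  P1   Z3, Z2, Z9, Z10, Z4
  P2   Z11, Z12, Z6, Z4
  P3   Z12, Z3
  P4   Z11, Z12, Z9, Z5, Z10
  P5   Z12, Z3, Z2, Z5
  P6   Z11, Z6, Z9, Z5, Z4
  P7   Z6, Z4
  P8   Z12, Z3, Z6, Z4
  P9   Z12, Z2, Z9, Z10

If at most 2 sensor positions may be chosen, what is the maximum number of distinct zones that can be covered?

8

Choosing P1, P2 covers {Z11, Z12, Z3, Z2, Z6, Z9, Z10, Z4} — 8 zones.
No choice of 2 sensor positions does better; here Z5 is left uncovered.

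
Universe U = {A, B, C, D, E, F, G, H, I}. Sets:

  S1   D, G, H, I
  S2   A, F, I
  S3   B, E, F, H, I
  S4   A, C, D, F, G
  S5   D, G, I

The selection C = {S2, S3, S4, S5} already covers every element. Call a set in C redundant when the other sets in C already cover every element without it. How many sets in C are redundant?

2

Drop S2: the rest still cover every element — redundant.
Drop S3: B, E, H uncovered — not redundant.
Drop S4: C uncovered — not redundant.
Drop S5: the rest still cover every element — redundant.
2 redundant: S2, S5.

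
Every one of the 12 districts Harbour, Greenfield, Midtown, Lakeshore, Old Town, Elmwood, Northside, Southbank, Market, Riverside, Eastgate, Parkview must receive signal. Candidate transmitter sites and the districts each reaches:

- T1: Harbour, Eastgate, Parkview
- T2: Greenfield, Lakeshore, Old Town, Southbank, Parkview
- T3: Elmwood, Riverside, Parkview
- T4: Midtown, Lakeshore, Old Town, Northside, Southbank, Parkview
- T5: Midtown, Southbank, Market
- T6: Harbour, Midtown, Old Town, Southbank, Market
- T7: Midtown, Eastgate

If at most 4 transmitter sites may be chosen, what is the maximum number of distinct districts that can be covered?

Choosing T1, T2, T3, T4 covers {Harbour, Greenfield, Midtown, Lakeshore, Old Town, Elmwood, Northside, Southbank, Riverside, Eastgate, Parkview} — 11 districts.
No choice of 4 transmitter sites does better; here Market is left uncovered.

11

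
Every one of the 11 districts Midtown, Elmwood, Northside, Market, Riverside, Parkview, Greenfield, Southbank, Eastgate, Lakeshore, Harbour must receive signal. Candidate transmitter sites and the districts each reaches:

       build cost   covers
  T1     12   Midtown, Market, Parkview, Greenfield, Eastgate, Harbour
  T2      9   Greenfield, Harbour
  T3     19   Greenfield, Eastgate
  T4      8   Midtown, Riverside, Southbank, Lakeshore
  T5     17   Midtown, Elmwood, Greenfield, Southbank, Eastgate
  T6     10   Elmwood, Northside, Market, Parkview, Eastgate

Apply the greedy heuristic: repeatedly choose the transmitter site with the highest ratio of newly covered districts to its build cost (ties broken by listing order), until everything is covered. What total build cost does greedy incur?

30

Pick 1: T1 adds 6 new (Midtown, Market, Parkview, Greenfield, Eastgate, Harbour) at build cost 12 (ratio 6/12).
Pick 2: T4 adds 3 new (Riverside, Southbank, Lakeshore) at build cost 8 (ratio 3/8).
Pick 3: T6 adds 2 new (Elmwood, Northside) at build cost 10 (ratio 2/10).
Greedy total build cost: 12 + 8 + 10 = 30. (The true optimum is 27, so greedy overshoots here.)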